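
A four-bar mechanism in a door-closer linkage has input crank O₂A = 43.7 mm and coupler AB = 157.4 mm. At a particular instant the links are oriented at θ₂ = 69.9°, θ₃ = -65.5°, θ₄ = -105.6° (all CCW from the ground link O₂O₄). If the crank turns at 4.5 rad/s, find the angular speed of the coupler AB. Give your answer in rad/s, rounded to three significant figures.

ω₂ = 4.5 rad/s
Differentiating the loop-closure r₂e^{iθ₂}+r₃e^{iθ₃}=r₁+r₄e^{iθ₄} gives r₂ω₂e^{iθ₂}+r₃ω₃e^{iθ₃}=r₄ω₄e^{iθ₄}.
Eliminating the other unknown: ω₃ = r₂ω₂ sin(θ₄−θ₂) / [r₃ sin(θ₃−θ₄)].
Numerator sine = -0.07846; denominator sine = +0.64412.
Result = 0.0437·4.5·(-0.07846) / (0.1574·(+0.64412)) = -0.15218 rad/s; magnitude 0.15218 rad/s.

0.152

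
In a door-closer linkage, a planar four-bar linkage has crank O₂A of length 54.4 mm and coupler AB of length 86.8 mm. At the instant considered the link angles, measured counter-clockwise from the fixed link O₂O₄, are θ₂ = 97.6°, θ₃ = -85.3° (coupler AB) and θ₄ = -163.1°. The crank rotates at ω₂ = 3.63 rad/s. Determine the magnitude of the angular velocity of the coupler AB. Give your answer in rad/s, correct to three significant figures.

2.30

ω₂ = 3.63 rad/s
Differentiating the loop-closure r₂e^{iθ₂}+r₃e^{iθ₃}=r₁+r₄e^{iθ₄} gives r₂ω₂e^{iθ₂}+r₃ω₃e^{iθ₃}=r₄ω₄e^{iθ₄}.
Eliminating the other unknown: ω₃ = r₂ω₂ sin(θ₄−θ₂) / [r₃ sin(θ₃−θ₄)].
Numerator sine = +0.98686; denominator sine = +0.97742.
Result = 0.0544·3.63·(+0.98686) / (0.0868·(+0.97742)) = +2.297 rad/s; magnitude 2.297 rad/s.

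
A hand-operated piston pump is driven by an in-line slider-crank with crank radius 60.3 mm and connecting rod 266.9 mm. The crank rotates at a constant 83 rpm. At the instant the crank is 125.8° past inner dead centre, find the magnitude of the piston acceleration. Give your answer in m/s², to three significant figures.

2.98

ω = 2π·83/60 = 8.692 rad/s
x(θ) = r cosθ + √(L² − r² sin²θ); with ω constant, a = ω²·d²x/dθ².
d²x/dθ² = −r cosθ − r²(cos2θ)/√u − r⁴ sin²2θ/(4u^{3/2}),  u = L² − r² sin²θ = 0.0688437 m².
Substituting r = 0.0603 m, L = 0.2669 m, θ = 125.8°: d²x/dθ² = +0.039482 m.
a = ω²·d²x/dθ² = (8.692)²·(+0.039482) = +2.9828 m/s²;  |a| = 2.9828 m/s².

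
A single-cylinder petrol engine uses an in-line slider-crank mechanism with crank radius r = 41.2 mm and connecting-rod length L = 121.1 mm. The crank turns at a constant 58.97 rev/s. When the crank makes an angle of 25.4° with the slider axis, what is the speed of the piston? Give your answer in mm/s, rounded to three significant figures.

8580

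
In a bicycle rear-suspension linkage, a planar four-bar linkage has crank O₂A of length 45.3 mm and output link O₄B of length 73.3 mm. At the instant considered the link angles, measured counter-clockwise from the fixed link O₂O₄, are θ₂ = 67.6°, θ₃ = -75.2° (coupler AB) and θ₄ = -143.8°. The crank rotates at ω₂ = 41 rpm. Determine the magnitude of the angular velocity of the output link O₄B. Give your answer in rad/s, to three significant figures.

1.72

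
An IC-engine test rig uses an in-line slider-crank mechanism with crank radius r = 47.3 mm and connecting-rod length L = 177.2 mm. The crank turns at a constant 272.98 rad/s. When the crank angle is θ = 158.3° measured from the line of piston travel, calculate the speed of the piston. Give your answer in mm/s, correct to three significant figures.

3580

ω = 273 rad/s
For an in-line slider-crank, x = r cosθ + √(L² − r² sin²θ), so v = −rω sinθ·[1 + r cosθ/√(L² − r² sin²θ)].
With r = 0.0473 m, L = 0.1772 m, θ = 158.3°: √(L² − r² sin²θ) = 0.17633 m.
v = −0.0473·273·0.36975·[1 + 0.0473·-0.92913/0.17633] = -3.5843 m/s.
|v| = 3.5843 m/s = 3584.3 mm/s.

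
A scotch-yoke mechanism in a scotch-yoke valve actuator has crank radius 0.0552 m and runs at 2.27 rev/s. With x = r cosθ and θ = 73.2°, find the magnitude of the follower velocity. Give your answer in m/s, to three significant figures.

0.754

ω = 14.26 rad/s (from 2.27 rev/s).
x = r cosθ ⇒ ẋ = −rω sinθ.
|v| = rω|sinθ| = 0.0552·14.26·|sin 73.2°| = 0.75371 m/s.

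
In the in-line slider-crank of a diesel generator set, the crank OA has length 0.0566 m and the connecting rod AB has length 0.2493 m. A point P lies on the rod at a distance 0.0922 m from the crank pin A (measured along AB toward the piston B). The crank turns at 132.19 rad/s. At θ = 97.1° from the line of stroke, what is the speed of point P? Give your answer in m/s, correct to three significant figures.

ω = 132.2 rad/s.  Crank-pin speed |V_A| = rω = 7.482 m/s, perpendicular to OA.
Rod angle: sinφ = −(r/L) sinθ ⇒ φ = -13.020°; ω_rod = −rω cosθ/√(L²−r²sin²θ) = +3.8074 rad/s.
V_P = V_A + ω_rod × AP, with AP = 0.0922 m along the rod.
Components: V_Px = −rω sinθ − a·ω_rod·sinφ = -7.3455 m/s;  V_Py = rω cosθ + a·ω_rod·cosφ = -0.58276 m/s.
|V_P| = √(V_Px² + V_Py²) = 7.3686 m/s.

7.37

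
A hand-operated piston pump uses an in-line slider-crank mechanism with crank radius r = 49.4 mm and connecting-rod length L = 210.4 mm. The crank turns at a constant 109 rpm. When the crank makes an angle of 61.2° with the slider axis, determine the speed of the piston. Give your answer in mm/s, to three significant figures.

ω = 2π·109/60 = 11.41 rad/s
For an in-line slider-crank, x = r cosθ + √(L² − r² sin²θ), so v = −rω sinθ·[1 + r cosθ/√(L² − r² sin²θ)].
With r = 0.0494 m, L = 0.2104 m, θ = 61.2°: √(L² − r² sin²θ) = 0.2059 m.
v = −0.0494·11.41·0.87631·[1 + 0.0494·0.48175/0.2059] = -0.55124 m/s.
|v| = 0.55124 m/s = 551.24 mm/s.

551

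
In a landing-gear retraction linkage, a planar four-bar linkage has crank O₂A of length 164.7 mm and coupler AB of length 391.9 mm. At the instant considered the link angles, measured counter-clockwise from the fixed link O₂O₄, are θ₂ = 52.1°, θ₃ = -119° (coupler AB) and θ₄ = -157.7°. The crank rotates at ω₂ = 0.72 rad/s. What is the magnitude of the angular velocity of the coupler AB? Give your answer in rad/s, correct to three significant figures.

ω₂ = 0.72 rad/s
Differentiating the loop-closure r₂e^{iθ₂}+r₃e^{iθ₃}=r₁+r₄e^{iθ₄} gives r₂ω₂e^{iθ₂}+r₃ω₃e^{iθ₃}=r₄ω₄e^{iθ₄}.
Eliminating the other unknown: ω₃ = r₂ω₂ sin(θ₄−θ₂) / [r₃ sin(θ₃−θ₄)].
Numerator sine = +0.49697; denominator sine = +0.62524.
Result = 0.1647·0.72·(+0.49697) / (0.3919·(+0.62524)) = +0.24051 rad/s; magnitude 0.24051 rad/s.

0.241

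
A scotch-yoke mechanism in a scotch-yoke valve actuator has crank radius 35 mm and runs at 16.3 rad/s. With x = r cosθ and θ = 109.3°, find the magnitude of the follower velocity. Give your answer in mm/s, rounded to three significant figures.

538

ω = 16.3 rad/s
x = r cosθ ⇒ ẋ = −rω sinθ.
|v| = rω|sinθ| = 0.035·16.3·|sin 109.3°| = 0.53844 m/s = 538.44 mm/s.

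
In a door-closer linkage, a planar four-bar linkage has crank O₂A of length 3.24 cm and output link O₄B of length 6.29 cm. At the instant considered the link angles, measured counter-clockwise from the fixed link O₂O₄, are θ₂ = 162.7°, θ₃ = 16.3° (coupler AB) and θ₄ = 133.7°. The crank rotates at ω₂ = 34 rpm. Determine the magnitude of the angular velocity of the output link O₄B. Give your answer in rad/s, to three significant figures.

1.14

ω₂ = 3.56 rad/s (from 34 rpm).
Differentiating the loop-closure r₂e^{iθ₂}+r₃e^{iθ₃}=r₁+r₄e^{iθ₄} gives r₂ω₂e^{iθ₂}+r₃ω₃e^{iθ₃}=r₄ω₄e^{iθ₄}.
Eliminating the other unknown: ω₄ = r₂ω₂ sin(θ₂−θ₃) / [r₄ sin(θ₄−θ₃)].
Numerator sine = +0.55339; denominator sine = +0.88782.
Result = 0.0324·3.56·(+0.55339) / (0.0629·(+0.88782)) = +1.1432 rad/s; magnitude 1.1432 rad/s.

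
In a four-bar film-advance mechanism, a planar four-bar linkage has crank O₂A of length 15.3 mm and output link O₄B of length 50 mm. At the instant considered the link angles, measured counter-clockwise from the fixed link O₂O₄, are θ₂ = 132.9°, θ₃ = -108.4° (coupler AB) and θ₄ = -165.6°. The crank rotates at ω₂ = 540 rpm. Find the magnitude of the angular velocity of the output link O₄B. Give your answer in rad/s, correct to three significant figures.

18.1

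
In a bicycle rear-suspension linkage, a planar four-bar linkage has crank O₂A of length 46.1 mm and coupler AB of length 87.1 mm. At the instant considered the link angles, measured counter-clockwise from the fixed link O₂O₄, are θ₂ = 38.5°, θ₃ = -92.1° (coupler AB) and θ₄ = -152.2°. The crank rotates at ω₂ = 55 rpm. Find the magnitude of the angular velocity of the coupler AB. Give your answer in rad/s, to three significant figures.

0.653

ω₂ = 5.76 rad/s (from 55 rpm).
Differentiating the loop-closure r₂e^{iθ₂}+r₃e^{iθ₃}=r₁+r₄e^{iθ₄} gives r₂ω₂e^{iθ₂}+r₃ω₃e^{iθ₃}=r₄ω₄e^{iθ₄}.
Eliminating the other unknown: ω₃ = r₂ω₂ sin(θ₄−θ₂) / [r₃ sin(θ₃−θ₄)].
Numerator sine = +0.18567; denominator sine = +0.86690.
Result = 0.0461·5.76·(+0.18567) / (0.0871·(+0.86690)) = +0.65289 rad/s; magnitude 0.65289 rad/s.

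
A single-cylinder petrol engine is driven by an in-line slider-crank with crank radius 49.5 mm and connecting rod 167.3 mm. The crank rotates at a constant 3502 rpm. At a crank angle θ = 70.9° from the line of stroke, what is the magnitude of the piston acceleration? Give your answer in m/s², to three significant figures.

ω = 2π·3502/60 = 366.7 rad/s
x(θ) = r cosθ + √(L² − r² sin²θ); with ω constant, a = ω²·d²x/dθ².
d²x/dθ² = −r cosθ − r²(cos2θ)/√u − r⁴ sin²2θ/(4u^{3/2}),  u = L² − r² sin²θ = 0.0258014 m².
Substituting r = 0.0495 m, L = 0.1673 m, θ = 70.9°: d²x/dθ² = -0.0043482 m.
a = ω²·d²x/dθ² = (366.7)²·(-0.0043482) = -584.79 m/s²;  |a| = 584.79 m/s².

585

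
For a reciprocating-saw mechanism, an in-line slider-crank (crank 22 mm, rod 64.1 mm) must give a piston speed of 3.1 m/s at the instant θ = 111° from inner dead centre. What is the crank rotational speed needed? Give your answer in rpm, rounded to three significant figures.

1660

For an in-line slider-crank, |v_piston| = rω|sinθ|·[1 + r cosθ/√(L² − r² sin²θ)].
With r = 0.022 m, L = 0.0641 m, θ = 111°: the bracketed kinematic factor |dx/dθ| = 0.017872 m.
ω = v/|dx/dθ| = 3.1/0.017872 = 173.46 rad/s.
N = 60ω/(2π) = 1656.4 rpm.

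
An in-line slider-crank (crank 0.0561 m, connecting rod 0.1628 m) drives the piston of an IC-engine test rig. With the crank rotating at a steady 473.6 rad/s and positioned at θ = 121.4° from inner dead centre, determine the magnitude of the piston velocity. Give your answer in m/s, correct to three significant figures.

18.4

ω = 473.6 rad/s
For an in-line slider-crank, x = r cosθ + √(L² − r² sin²θ), so v = −rω sinθ·[1 + r cosθ/√(L² − r² sin²θ)].
With r = 0.0561 m, L = 0.1628 m, θ = 121.4°: √(L² − r² sin²θ) = 0.1556 m.
v = −0.0561·473.6·0.85355·[1 + 0.0561·-0.52101/0.1556] = -18.418 m/s.
|v| = 18.418 m/s.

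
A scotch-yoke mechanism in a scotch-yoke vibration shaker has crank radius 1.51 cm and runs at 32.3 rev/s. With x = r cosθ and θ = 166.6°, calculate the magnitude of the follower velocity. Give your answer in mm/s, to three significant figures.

710

ω = 202.9 rad/s (from 32.3 rev/s).
x = r cosθ ⇒ ẋ = −rω sinθ.
|v| = rω|sinθ| = 0.0151·202.9·|sin 166.6°| = 0.71019 m/s = 710.19 mm/s.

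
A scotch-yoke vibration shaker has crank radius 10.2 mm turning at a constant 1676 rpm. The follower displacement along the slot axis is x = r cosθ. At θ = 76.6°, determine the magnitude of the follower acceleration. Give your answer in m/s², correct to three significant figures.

72.8

ω = 175.5 rad/s (from 1676 rpm).
x = r cosθ ⇒ ẍ = −rω² cosθ (ω constant).
|a| = rω²|cosθ| = 0.0102·(175.5)²·|cos 76.6°| = 72.815 m/s².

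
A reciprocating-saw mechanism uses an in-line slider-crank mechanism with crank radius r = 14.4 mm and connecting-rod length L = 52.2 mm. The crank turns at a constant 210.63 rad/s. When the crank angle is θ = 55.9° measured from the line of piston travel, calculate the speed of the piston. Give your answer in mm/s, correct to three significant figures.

2910

ω = 210.6 rad/s
For an in-line slider-crank, x = r cosθ + √(L² − r² sin²θ), so v = −rω sinθ·[1 + r cosθ/√(L² − r² sin²θ)].
With r = 0.0144 m, L = 0.0522 m, θ = 55.9°: √(L² − r² sin²θ) = 0.05082 m.
v = −0.0144·210.6·0.82806·[1 + 0.0144·0.56064/0.05082] = -2.9106 m/s.
|v| = 2.9106 m/s = 2910.6 mm/s.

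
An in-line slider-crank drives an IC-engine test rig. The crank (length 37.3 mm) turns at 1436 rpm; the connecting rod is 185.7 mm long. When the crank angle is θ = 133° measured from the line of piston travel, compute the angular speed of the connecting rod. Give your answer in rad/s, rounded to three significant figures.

ω = 150.4 rad/s (converted from 1436 rpm).
The rod makes angle φ with the slider axis where L sinφ = r sinθ; differentiating, L cosφ·φ̇ = r ω cosθ.
L cosφ = √(L² − r² sin²θ) = 0.18369 m.
|ω_rod| = r ω |cosθ| / √(L² − r² sin²θ) = 0.0373·150.4·0.68200/0.18369 = 20.826 rad/s.

20.8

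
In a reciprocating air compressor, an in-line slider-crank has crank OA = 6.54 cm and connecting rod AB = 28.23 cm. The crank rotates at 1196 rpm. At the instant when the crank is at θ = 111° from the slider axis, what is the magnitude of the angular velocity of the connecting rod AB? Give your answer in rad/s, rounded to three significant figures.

ω = 125.2 rad/s (converted from 1196 rpm).
The rod makes angle φ with the slider axis where L sinφ = r sinθ; differentiating, L cosφ·φ̇ = r ω cosθ.
L cosφ = √(L² − r² sin²θ) = 0.27562 m.
|ω_rod| = r ω |cosθ| / √(L² − r² sin²θ) = 0.0654·125.2·0.35837/0.27562 = 10.65 rad/s.

10.7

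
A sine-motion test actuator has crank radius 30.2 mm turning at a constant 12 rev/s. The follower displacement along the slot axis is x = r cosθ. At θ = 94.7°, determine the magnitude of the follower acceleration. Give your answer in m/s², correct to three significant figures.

ω = 75.4 rad/s (from 12 rev/s).
x = r cosθ ⇒ ẍ = −rω² cosθ (ω constant).
|a| = rω²|cosθ| = 0.0302·(75.4)²·|cos 94.7°| = 14.068 m/s².

14.1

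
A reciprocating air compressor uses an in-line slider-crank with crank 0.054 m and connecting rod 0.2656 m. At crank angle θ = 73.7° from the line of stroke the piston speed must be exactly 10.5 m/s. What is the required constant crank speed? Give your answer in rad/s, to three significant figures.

For an in-line slider-crank, |v_piston| = rω|sinθ|·[1 + r cosθ/√(L² − r² sin²θ)].
With r = 0.054 m, L = 0.2656 m, θ = 73.7°: the bracketed kinematic factor |dx/dθ| = 0.054845 m.
ω = v/|dx/dθ| = 10.5/0.054845 = 191.45 rad/s.

191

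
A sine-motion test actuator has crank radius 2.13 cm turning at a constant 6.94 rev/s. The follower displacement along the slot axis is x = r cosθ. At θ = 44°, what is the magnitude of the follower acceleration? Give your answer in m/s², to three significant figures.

29.1

ω = 43.61 rad/s (from 6.94 rev/s).
x = r cosθ ⇒ ẍ = −rω² cosθ (ω constant).
|a| = rω²|cosθ| = 0.0213·(43.61)²·|cos 44°| = 29.133 m/s².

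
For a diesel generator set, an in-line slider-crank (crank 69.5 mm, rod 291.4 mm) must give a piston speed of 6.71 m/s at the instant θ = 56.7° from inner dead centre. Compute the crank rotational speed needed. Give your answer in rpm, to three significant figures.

973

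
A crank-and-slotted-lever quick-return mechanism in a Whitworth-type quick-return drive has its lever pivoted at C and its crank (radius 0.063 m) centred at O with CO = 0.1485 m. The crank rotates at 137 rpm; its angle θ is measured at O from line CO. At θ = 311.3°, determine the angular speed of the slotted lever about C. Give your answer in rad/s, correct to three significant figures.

ω = 14.35 rad/s (from 137 rpm).
Crank pin A relative to C: A = (d + r cosθ, r sinθ); lever angle φ = atan2(r sinθ, d + r cosθ).
Differentiating tanφ: φ̇ = rω(d cosθ + r)/(d² + r² + 2dr cosθ).
d² + r² + 2dr cosθ = |CA|² = 0.0383705 m²;  d cosθ + r = +0.16101 m.
|ω_lever| = |0.063·14.35·+0.16101| / 0.0383705 = 3.7927 rad/s.

3.79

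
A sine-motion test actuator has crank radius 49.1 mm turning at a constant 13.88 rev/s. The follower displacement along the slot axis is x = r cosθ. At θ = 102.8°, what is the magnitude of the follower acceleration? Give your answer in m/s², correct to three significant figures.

82.7

ω = 87.21 rad/s (from 13.88 rev/s).
x = r cosθ ⇒ ẍ = −rω² cosθ (ω constant).
|a| = rω²|cosθ| = 0.0491·(87.21)²·|cos 102.8°| = 82.735 m/s².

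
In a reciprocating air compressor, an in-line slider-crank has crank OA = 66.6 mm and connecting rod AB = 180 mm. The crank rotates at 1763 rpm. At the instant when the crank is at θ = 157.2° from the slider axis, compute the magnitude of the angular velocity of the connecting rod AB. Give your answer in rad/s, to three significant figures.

ω = 184.6 rad/s (converted from 1763 rpm).
The rod makes angle φ with the slider axis where L sinφ = r sinθ; differentiating, L cosφ·φ̇ = r ω cosθ.
L cosφ = √(L² − r² sin²θ) = 0.17814 m.
|ω_rod| = r ω |cosθ| / √(L² − r² sin²θ) = 0.0666·184.6·0.92186/0.17814 = 63.63 rad/s.

63.6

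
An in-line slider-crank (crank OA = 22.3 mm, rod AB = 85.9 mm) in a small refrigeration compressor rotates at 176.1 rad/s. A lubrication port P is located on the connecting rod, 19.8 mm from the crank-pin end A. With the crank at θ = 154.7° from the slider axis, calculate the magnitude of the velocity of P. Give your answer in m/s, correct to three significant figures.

3.16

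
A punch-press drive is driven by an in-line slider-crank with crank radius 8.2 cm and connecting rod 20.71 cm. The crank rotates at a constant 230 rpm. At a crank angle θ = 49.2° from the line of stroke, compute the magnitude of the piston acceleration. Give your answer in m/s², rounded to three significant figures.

29.0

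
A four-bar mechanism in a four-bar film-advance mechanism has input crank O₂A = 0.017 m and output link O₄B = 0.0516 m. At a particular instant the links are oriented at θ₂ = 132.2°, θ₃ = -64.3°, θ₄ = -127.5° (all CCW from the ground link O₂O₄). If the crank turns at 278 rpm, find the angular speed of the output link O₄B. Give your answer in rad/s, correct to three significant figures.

ω₂ = 29.11 rad/s (from 278 rpm).
Differentiating the loop-closure r₂e^{iθ₂}+r₃e^{iθ₃}=r₁+r₄e^{iθ₄} gives r₂ω₂e^{iθ₂}+r₃ω₃e^{iθ₃}=r₄ω₄e^{iθ₄}.
Eliminating the other unknown: ω₄ = r₂ω₂ sin(θ₂−θ₃) / [r₄ sin(θ₄−θ₃)].
Numerator sine = -0.28402; denominator sine = -0.89259.
Result = 0.017·29.11·(-0.28402) / (0.0516·(-0.89259)) = +3.0519 rad/s; magnitude 3.0519 rad/s.

3.05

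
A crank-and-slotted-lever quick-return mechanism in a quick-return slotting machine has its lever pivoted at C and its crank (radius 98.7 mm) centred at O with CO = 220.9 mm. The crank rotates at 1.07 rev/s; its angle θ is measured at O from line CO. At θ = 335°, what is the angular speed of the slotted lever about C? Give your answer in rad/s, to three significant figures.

2.02

ω = 6.723 rad/s (from 1.07 rev/s).
Crank pin A relative to C: A = (d + r cosθ, r sinθ); lever angle φ = atan2(r sinθ, d + r cosθ).
Differentiating tanφ: φ̇ = rω(d cosθ + r)/(d² + r² + 2dr cosθ).
d² + r² + 2dr cosθ = |CA|² = 0.0980586 m²;  d cosθ + r = +0.2989 m.
|ω_lever| = |0.0987·6.723·+0.2989| / 0.0980586 = 2.0227 rad/s.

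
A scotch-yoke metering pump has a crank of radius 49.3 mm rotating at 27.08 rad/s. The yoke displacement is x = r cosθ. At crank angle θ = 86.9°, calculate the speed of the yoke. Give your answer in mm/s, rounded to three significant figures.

ω = 27.08 rad/s
x = r cosθ ⇒ ẋ = −rω sinθ.
|v| = rω|sinθ| = 0.0493·27.08·|sin 86.9°| = 1.3331 m/s = 1333.1 mm/s.

1330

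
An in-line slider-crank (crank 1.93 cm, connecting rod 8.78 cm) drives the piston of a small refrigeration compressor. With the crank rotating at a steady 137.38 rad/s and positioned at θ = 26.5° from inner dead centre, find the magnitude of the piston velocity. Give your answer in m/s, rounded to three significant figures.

1.42

ω = 137.4 rad/s
For an in-line slider-crank, x = r cosθ + √(L² − r² sin²θ), so v = −rω sinθ·[1 + r cosθ/√(L² − r² sin²θ)].
With r = 0.0193 m, L = 0.0878 m, θ = 26.5°: √(L² − r² sin²θ) = 0.087377 m.
v = −0.0193·137.4·0.44620·[1 + 0.0193·0.89493/0.087377] = -1.4169 m/s.
|v| = 1.4169 m/s.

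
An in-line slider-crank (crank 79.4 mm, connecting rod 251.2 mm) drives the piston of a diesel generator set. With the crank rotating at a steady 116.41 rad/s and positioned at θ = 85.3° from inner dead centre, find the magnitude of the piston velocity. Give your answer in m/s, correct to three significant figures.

ω = 116.4 rad/s
For an in-line slider-crank, x = r cosθ + √(L² − r² sin²θ), so v = −rω sinθ·[1 + r cosθ/√(L² − r² sin²θ)].
With r = 0.0794 m, L = 0.2512 m, θ = 85.3°: √(L² − r² sin²θ) = 0.23841 m.
v = −0.0794·116.4·0.99664·[1 + 0.0794·0.08194/0.23841] = -9.4633 m/s.
|v| = 9.4633 m/s.

9.46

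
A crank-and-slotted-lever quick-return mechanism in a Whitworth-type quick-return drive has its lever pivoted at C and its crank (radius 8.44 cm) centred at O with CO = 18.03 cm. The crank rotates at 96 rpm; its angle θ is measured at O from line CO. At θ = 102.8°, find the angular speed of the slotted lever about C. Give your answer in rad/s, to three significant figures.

ω = 10.05 rad/s (from 96 rpm).
Crank pin A relative to C: A = (d + r cosθ, r sinθ); lever angle φ = atan2(r sinθ, d + r cosθ).
Differentiating tanφ: φ̇ = rω(d cosθ + r)/(d² + r² + 2dr cosθ).
d² + r² + 2dr cosθ = |CA|² = 0.0328887 m²;  d cosθ + r = +0.044455 m.
|ω_lever| = |0.0844·10.05·+0.044455| / 0.0328887 = 1.1469 rad/s.

1.15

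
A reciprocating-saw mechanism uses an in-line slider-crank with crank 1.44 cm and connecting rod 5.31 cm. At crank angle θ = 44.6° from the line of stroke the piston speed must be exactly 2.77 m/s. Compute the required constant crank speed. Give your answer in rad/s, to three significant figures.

For an in-line slider-crank, |v_piston| = rω|sinθ|·[1 + r cosθ/√(L² − r² sin²θ)].
With r = 0.0144 m, L = 0.0531 m, θ = 44.6°: the bracketed kinematic factor |dx/dθ| = 0.0121 m.
ω = v/|dx/dθ| = 2.77/0.0121 = 228.93 rad/s.

229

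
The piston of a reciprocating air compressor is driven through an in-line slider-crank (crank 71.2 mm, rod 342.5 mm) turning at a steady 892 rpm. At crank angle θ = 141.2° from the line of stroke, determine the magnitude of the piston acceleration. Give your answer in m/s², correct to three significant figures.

455

ω = 2π·892/60 = 93.41 rad/s
x(θ) = r cosθ + √(L² − r² sin²θ); with ω constant, a = ω²·d²x/dθ².
d²x/dθ² = −r cosθ − r²(cos2θ)/√u − r⁴ sin²2θ/(4u^{3/2}),  u = L² − r² sin²θ = 0.115316 m².
Substituting r = 0.0712 m, L = 0.3425 m, θ = 141.2°: d²x/dθ² = +0.052127 m.
a = ω²·d²x/dθ² = (93.41)²·(+0.052127) = +454.83 m/s²;  |a| = 454.83 m/s².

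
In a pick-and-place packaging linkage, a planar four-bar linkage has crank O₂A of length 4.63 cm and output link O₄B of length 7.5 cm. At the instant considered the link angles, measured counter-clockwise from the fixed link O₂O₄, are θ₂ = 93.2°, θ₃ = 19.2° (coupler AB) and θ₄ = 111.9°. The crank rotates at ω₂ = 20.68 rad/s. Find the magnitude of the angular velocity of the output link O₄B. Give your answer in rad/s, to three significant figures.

12.3

ω₂ = 20.68 rad/s
Differentiating the loop-closure r₂e^{iθ₂}+r₃e^{iθ₃}=r₁+r₄e^{iθ₄} gives r₂ω₂e^{iθ₂}+r₃ω₃e^{iθ₃}=r₄ω₄e^{iθ₄}.
Eliminating the other unknown: ω₄ = r₂ω₂ sin(θ₂−θ₃) / [r₄ sin(θ₄−θ₃)].
Numerator sine = +0.96126; denominator sine = +0.99889.
Result = 0.0463·20.68·(+0.96126) / (0.075·(+0.99889)) = +12.286 rad/s; magnitude 12.286 rad/s.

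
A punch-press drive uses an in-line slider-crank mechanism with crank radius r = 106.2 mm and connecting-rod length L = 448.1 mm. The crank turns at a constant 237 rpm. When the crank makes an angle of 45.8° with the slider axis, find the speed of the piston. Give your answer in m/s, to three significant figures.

ω = 2π·237/60 = 24.82 rad/s
For an in-line slider-crank, x = r cosθ + √(L² − r² sin²θ), so v = −rω sinθ·[1 + r cosθ/√(L² − r² sin²θ)].
With r = 0.1062 m, L = 0.4481 m, θ = 45.8°: √(L² − r² sin²θ) = 0.44158 m.
v = −0.1062·24.82·0.71691·[1 + 0.1062·0.69717/0.44158] = -2.2064 m/s.
|v| = 2.2064 m/s.

2.21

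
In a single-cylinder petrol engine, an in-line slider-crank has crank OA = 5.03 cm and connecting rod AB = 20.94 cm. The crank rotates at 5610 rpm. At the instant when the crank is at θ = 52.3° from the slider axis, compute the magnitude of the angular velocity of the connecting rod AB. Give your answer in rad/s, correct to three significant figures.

ω = 587.5 rad/s (converted from 5610 rpm).
The rod makes angle φ with the slider axis where L sinφ = r sinθ; differentiating, L cosφ·φ̇ = r ω cosθ.
L cosφ = √(L² − r² sin²θ) = 0.20558 m.
|ω_rod| = r ω |cosθ| / √(L² − r² sin²θ) = 0.0503·587.5·0.61153/0.20558 = 87.9 rad/s.

87.9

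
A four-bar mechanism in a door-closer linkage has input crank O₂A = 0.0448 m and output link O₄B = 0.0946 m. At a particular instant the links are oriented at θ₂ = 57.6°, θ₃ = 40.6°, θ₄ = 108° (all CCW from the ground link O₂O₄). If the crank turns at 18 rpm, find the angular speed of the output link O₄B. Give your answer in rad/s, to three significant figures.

ω₂ = 1.885 rad/s (from 18 rpm).
Differentiating the loop-closure r₂e^{iθ₂}+r₃e^{iθ₃}=r₁+r₄e^{iθ₄} gives r₂ω₂e^{iθ₂}+r₃ω₃e^{iθ₃}=r₄ω₄e^{iθ₄}.
Eliminating the other unknown: ω₄ = r₂ω₂ sin(θ₂−θ₃) / [r₄ sin(θ₄−θ₃)].
Numerator sine = +0.29237; denominator sine = +0.92321.
Result = 0.0448·1.885·(+0.29237) / (0.0946·(+0.92321)) = +0.2827 rad/s; magnitude 0.2827 rad/s.

0.283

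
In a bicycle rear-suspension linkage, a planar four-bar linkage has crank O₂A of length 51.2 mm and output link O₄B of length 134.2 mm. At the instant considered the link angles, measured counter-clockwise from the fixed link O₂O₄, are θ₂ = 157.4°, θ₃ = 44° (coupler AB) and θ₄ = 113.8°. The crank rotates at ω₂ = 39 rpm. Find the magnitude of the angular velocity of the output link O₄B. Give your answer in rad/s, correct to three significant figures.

ω₂ = 4.084 rad/s (from 39 rpm).
Differentiating the loop-closure r₂e^{iθ₂}+r₃e^{iθ₃}=r₁+r₄e^{iθ₄} gives r₂ω₂e^{iθ₂}+r₃ω₃e^{iθ₃}=r₄ω₄e^{iθ₄}.
Eliminating the other unknown: ω₄ = r₂ω₂ sin(θ₂−θ₃) / [r₄ sin(θ₄−θ₃)].
Numerator sine = +0.91775; denominator sine = +0.93849.
Result = 0.0512·4.084·(+0.91775) / (0.1342·(+0.93849)) = +1.5237 rad/s; magnitude 1.5237 rad/s.

1.52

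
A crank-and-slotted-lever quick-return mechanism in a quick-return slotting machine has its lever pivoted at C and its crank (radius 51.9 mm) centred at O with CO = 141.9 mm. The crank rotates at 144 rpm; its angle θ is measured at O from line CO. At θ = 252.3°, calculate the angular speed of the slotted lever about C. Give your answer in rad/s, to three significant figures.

0.373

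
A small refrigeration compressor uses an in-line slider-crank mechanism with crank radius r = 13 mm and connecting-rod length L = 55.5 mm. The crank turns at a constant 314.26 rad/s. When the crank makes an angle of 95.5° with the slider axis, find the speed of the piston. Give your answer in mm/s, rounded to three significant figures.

ω = 314.3 rad/s
For an in-line slider-crank, x = r cosθ + √(L² − r² sin²θ), so v = −rω sinθ·[1 + r cosθ/√(L² − r² sin²θ)].
With r = 0.013 m, L = 0.0555 m, θ = 95.5°: √(L² − r² sin²θ) = 0.05397 m.
v = −0.013·314.3·0.99540·[1 + 0.013·-0.09585/0.05397] = -3.9727 m/s.
|v| = 3.9727 m/s = 3972.7 mm/s.

3970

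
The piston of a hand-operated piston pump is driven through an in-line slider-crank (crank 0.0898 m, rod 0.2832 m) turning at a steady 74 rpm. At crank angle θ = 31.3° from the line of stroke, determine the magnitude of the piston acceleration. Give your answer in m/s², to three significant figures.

5.44

ω = 2π·74/60 = 7.749 rad/s
x(θ) = r cosθ + √(L² − r² sin²θ); with ω constant, a = ω²·d²x/dθ².
d²x/dθ² = −r cosθ − r²(cos2θ)/√u − r⁴ sin²2θ/(4u^{3/2}),  u = L² − r² sin²θ = 0.0780258 m².
Substituting r = 0.0898 m, L = 0.2832 m, θ = 31.3°: d²x/dθ² = -0.090604 m.
a = ω²·d²x/dθ² = (7.749)²·(-0.090604) = -5.4409 m/s²;  |a| = 5.4409 m/s².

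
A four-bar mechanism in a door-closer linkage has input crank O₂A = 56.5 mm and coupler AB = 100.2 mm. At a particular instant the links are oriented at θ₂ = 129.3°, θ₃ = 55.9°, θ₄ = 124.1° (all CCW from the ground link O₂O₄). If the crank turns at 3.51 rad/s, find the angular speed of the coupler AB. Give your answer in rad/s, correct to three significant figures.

0.193

ω₂ = 3.51 rad/s
Differentiating the loop-closure r₂e^{iθ₂}+r₃e^{iθ₃}=r₁+r₄e^{iθ₄} gives r₂ω₂e^{iθ₂}+r₃ω₃e^{iθ₃}=r₄ω₄e^{iθ₄}.
Eliminating the other unknown: ω₃ = r₂ω₂ sin(θ₄−θ₂) / [r₃ sin(θ₃−θ₄)].
Numerator sine = -0.09063; denominator sine = -0.92849.
Result = 0.0565·3.51·(-0.09063) / (0.1002·(-0.92849)) = +0.1932 rad/s; magnitude 0.1932 rad/s.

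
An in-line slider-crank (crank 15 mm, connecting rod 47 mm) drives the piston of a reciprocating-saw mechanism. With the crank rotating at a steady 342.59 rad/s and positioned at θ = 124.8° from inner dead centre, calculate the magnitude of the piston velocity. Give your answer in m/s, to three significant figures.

ω = 342.6 rad/s
For an in-line slider-crank, x = r cosθ + √(L² − r² sin²θ), so v = −rω sinθ·[1 + r cosθ/√(L² − r² sin²θ)].
With r = 0.015 m, L = 0.047 m, θ = 124.8°: √(L² − r² sin²θ) = 0.045357 m.
v = −0.015·342.6·0.82115·[1 + 0.015·-0.57071/0.045357] = -3.4233 m/s.
|v| = 3.4233 m/s.

3.42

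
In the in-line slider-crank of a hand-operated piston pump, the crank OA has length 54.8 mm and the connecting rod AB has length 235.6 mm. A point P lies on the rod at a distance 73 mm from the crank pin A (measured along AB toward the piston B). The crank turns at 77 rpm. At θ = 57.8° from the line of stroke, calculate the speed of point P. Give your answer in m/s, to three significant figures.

0.421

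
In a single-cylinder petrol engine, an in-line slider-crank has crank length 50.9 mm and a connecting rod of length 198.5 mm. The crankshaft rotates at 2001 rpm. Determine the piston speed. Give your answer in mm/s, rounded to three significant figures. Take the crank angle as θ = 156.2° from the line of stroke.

3290

ω = 2π·2001/60 = 209.5 rad/s
For an in-line slider-crank, x = r cosθ + √(L² − r² sin²θ), so v = −rω sinθ·[1 + r cosθ/√(L² − r² sin²θ)].
With r = 0.0509 m, L = 0.1985 m, θ = 156.2°: √(L² − r² sin²θ) = 0.19743 m.
v = −0.0509·209.5·0.40355·[1 + 0.0509·-0.91496/0.19743] = -3.2889 m/s.
|v| = 3.2889 m/s = 3288.9 mm/s.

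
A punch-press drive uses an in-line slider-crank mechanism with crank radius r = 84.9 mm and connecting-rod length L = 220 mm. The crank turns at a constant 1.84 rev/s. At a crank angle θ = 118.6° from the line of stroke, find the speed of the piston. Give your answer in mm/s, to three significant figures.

693

ω = 2π·1.84 = 11.56 rad/s
For an in-line slider-crank, x = r cosθ + √(L² − r² sin²θ), so v = −rω sinθ·[1 + r cosθ/√(L² − r² sin²θ)].
With r = 0.0849 m, L = 0.22 m, θ = 118.6°: √(L² − r² sin²θ) = 0.20699 m.
v = −0.0849·11.56·0.87798·[1 + 0.0849·-0.47869/0.20699] = -0.69257 m/s.
|v| = 0.69257 m/s = 692.57 mm/s.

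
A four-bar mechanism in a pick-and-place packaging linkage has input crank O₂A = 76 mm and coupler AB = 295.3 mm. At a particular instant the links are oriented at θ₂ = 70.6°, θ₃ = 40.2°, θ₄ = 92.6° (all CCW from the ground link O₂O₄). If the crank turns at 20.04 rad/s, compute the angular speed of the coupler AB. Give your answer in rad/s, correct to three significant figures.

ω₂ = 20.04 rad/s
Differentiating the loop-closure r₂e^{iθ₂}+r₃e^{iθ₃}=r₁+r₄e^{iθ₄} gives r₂ω₂e^{iθ₂}+r₃ω₃e^{iθ₃}=r₄ω₄e^{iθ₄}.
Eliminating the other unknown: ω₃ = r₂ω₂ sin(θ₄−θ₂) / [r₃ sin(θ₃−θ₄)].
Numerator sine = +0.37461; denominator sine = -0.79229.
Result = 0.076·20.04·(+0.37461) / (0.2953·(-0.79229)) = -2.4386 rad/s; magnitude 2.4386 rad/s.

2.44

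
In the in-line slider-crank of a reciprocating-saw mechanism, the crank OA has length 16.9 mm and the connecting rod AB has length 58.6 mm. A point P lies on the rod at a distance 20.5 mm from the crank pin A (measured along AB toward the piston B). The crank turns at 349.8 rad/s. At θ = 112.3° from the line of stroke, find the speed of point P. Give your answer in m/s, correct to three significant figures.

ω = 349.8 rad/s.  Crank-pin speed |V_A| = rω = 5.9116 m/s, perpendicular to OA.
Rod angle: sinφ = −(r/L) sinθ ⇒ φ = -15.476°; ω_rod = −rω cosθ/√(L²−r²sin²θ) = +39.72 rad/s.
V_P = V_A + ω_rod × AP, with AP = 0.0205 m along the rod.
Components: V_Px = −rω sinθ − a·ω_rod·sinφ = -5.2522 m/s;  V_Py = rω cosθ + a·ω_rod·cosφ = -1.4585 m/s.
|V_P| = √(V_Px² + V_Py²) = 5.451 m/s.

5.45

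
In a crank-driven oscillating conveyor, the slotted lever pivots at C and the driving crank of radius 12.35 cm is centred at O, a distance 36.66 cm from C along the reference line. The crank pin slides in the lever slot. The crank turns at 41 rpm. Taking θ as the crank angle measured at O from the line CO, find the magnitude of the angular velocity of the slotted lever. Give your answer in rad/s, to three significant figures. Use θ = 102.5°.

0.180

ω = 4.294 rad/s (from 41 rpm).
Crank pin A relative to C: A = (d + r cosθ, r sinθ); lever angle φ = atan2(r sinθ, d + r cosθ).
Differentiating tanφ: φ̇ = rω(d cosθ + r)/(d² + r² + 2dr cosθ).
d² + r² + 2dr cosθ = |CA|² = 0.130049 m²;  d cosθ + r = +0.044153 m.
|ω_lever| = |0.1235·4.294·+0.044153| / 0.130049 = 0.18003 rad/s.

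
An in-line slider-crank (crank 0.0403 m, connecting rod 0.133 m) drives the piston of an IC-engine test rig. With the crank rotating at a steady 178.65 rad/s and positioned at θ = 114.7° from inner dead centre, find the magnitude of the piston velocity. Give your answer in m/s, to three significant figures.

5.68

ω = 178.7 rad/s
For an in-line slider-crank, x = r cosθ + √(L² − r² sin²θ), so v = −rω sinθ·[1 + r cosθ/√(L² − r² sin²θ)].
With r = 0.0403 m, L = 0.133 m, θ = 114.7°: √(L² − r² sin²θ) = 0.12786 m.
v = −0.0403·178.7·0.90851·[1 + 0.0403·-0.41787/0.12786] = -5.6794 m/s.
|v| = 5.6794 m/s.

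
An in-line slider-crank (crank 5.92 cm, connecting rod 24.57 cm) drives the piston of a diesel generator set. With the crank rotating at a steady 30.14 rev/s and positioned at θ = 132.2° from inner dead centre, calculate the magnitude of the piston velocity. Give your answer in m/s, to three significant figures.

ω = 2π·30.1 = 189.4 rad/s
For an in-line slider-crank, x = r cosθ + √(L² − r² sin²θ), so v = −rω sinθ·[1 + r cosθ/√(L² − r² sin²θ)].
With r = 0.0592 m, L = 0.2457 m, θ = 132.2°: √(L² − r² sin²θ) = 0.24175 m.
v = −0.0592·189.4·0.74080·[1 + 0.0592·-0.67172/0.24175] = -6.9391 m/s.
|v| = 6.9391 m/s.

6.94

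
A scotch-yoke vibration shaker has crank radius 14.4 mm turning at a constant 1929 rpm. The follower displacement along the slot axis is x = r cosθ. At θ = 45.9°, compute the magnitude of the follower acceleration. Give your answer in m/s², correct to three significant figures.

ω = 202 rad/s (from 1929 rpm).
x = r cosθ ⇒ ẍ = −rω² cosθ (ω constant).
|a| = rω²|cosθ| = 0.0144·(202)²·|cos 45.9°| = 408.92 m/s².

409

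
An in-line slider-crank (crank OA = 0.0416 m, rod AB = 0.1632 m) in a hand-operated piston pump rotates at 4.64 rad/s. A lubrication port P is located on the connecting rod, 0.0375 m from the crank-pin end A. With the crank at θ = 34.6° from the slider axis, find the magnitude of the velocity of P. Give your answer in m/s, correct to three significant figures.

0.168

ω = 4.64 rad/s.  Crank-pin speed |V_A| = rω = 0.19302 m/s, perpendicular to OA.
Rod angle: sinφ = −(r/L) sinθ ⇒ φ = -8.322°; ω_rod = −rω cosθ/√(L²−r²sin²θ) = -0.98392 rad/s.
V_P = V_A + ω_rod × AP, with AP = 0.0375 m along the rod.
Components: V_Px = −rω sinθ − a·ω_rod·sinφ = -0.11495 m/s;  V_Py = rω cosθ + a·ω_rod·cosφ = +0.12238 m/s.
|V_P| = √(V_Px² + V_Py²) = 0.1679 m/s.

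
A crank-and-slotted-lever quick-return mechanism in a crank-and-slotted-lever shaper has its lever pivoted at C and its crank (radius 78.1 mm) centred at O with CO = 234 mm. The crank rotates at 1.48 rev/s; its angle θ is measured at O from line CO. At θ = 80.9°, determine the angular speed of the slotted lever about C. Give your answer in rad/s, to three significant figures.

ω = 9.299 rad/s (from 1.48 rev/s).
Crank pin A relative to C: A = (d + r cosθ, r sinθ); lever angle φ = atan2(r sinθ, d + r cosθ).
Differentiating tanφ: φ̇ = rω(d cosθ + r)/(d² + r² + 2dr cosθ).
d² + r² + 2dr cosθ = |CA|² = 0.0666364 m²;  d cosθ + r = +0.11511 m.
|ω_lever| = |0.0781·9.299·+0.11511| / 0.0666364 = 1.2546 rad/s.

1.25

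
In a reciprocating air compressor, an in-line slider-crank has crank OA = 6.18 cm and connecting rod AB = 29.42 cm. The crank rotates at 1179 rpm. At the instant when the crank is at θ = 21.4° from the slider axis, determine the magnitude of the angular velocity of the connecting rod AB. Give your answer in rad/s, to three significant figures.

ω = 123.5 rad/s (converted from 1179 rpm).
The rod makes angle φ with the slider axis where L sinφ = r sinθ; differentiating, L cosφ·φ̇ = r ω cosθ.
L cosφ = √(L² − r² sin²θ) = 0.29333 m.
|ω_rod| = r ω |cosθ| / √(L² − r² sin²θ) = 0.0618·123.5·0.93106/0.29333 = 24.218 rad/s.

24.2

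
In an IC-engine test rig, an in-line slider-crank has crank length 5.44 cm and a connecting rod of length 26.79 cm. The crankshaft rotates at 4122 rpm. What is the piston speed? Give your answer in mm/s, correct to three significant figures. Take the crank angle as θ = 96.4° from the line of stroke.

22800

ω = 2π·4122/60 = 431.7 rad/s
For an in-line slider-crank, x = r cosθ + √(L² − r² sin²θ), so v = −rω sinθ·[1 + r cosθ/√(L² − r² sin²θ)].
With r = 0.0544 m, L = 0.2679 m, θ = 96.4°: √(L² − r² sin²θ) = 0.26239 m.
v = −0.0544·431.7·0.99377·[1 + 0.0544·-0.11147/0.26239] = -22.796 m/s.
|v| = 22.796 m/s = 22796 mm/s.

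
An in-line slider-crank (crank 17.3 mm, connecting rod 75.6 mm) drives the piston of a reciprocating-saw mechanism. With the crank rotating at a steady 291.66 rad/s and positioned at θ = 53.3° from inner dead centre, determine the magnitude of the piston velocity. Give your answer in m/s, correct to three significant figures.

4.61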